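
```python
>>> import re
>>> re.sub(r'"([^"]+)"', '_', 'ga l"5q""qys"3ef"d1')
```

'ga l__3ef"d1'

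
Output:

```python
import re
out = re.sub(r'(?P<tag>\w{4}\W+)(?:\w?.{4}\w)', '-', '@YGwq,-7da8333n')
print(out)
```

The pattern matches exactly 4 of a word character, then one or more of a non-word character (captured as 'tag'); then optionally a word character, then exactly 4 of any character, then a word character (non-capturing group).
Matches: at [1:13] → 'YGwq,-7da833'.
`sub` substitutes '-' at each match site.

@-3n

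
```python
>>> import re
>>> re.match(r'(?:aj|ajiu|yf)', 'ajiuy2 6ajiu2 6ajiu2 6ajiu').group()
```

`|` is ordered: at each position the engine commits to the first alternative that works.
`re.match` won't scan ahead — the pattern has to work from the very first character.
The match spans [0:2] → 'aj'.

'aj'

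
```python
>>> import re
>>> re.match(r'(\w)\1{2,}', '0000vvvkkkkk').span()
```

The backreference `\1` re-matches whatever the first group consumed, character for character.
`re.match` only tries the pattern at the start of the string.
The match spans [0:4] → '0000'.
Captured: group 1 = '0'.

(0, 4)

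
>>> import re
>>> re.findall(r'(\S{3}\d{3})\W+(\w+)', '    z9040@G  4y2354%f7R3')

The pattern matches exactly 3 of a non-whitespace character, then exactly 3 of a digit (captured); then one or more of a non-word character; then one or more of a word character (captured).
Scanning left to right: at [13:24] match '4y2354%f7R3', groups = ('4y2354', 'f7R3').
2 groups means the one result is a tuple of 2 captured strings — 1 here.

[('4y2354', 'f7R3')]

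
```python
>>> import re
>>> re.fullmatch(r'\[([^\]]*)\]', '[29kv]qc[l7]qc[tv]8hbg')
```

None

`re.fullmatch` requires the pattern to consume the entire string.
Here the string isn't matched end-to-end, so the call returns None.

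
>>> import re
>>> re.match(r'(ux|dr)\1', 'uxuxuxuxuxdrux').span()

The backreference `\1` re-matches whatever the first group consumed, character for character.
With `match`, the pattern is implicitly anchored at the beginning.
The match spans [0:4] → 'uxux'.
Captured: group 1 = 'ux'.

(0, 4)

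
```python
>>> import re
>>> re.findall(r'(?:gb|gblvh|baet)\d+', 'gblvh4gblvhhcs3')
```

['gblvh4']

Walking the string: at [0:6] → 'gblvh4'.
Since nothing is captured, `findall` lists the 1 matched substring directly.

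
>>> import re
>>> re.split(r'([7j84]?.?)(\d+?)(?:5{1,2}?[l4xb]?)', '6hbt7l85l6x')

['6hbt', '7l', '8', '6x']

The pattern matches optionally one of [7j84], then optionally any character (captured); then one or more of a digit (lazy) (captured); then 1 to 2 of the literal '5' (lazy), then optionally one of [l4xb] (non-capturing group).
Matches to split on: at [4:9] → '7l85l'.
Because the pattern has a capturing group, `split` also inserts each captured text between the pieces.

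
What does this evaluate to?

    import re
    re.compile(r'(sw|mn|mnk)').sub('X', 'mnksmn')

'XksX'

Alternation tries branches left to right and keeps the first one that lets the overall match succeed at that position.
Matches: at [0:2] → 'mn'; at [4:6] → 'mn'.
`sub` substitutes 'X' at each match site.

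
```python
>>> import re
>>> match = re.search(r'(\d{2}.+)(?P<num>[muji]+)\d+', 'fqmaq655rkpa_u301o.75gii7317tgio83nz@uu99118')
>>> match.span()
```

(5, 44)

The match spans [5:44] → '655rkpa_u301o.75gii7317tgio83nz@uu99118'.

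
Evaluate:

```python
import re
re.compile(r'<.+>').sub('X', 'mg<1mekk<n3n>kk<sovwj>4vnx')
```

Matches: at [2:22] → '<1mekk<n3n>kk<sovwj>'.
Each match is replaced by 'X'.

'mgX4vnx'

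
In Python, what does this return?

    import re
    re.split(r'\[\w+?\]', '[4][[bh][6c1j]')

Matches to split on: at [0:3] → '[4]'; at [4:8] → '[bh]'; at [8:14] → '[6c1j]'.
Each match becomes a cut point; 4 segments remain.

['', '[', '', '']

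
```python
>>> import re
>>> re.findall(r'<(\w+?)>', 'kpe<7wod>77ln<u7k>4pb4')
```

Walking the string: at [3:9] match '<7wod>', group 1 = '7wod'; at [13:18] match '<u7k>', group 1 = 'u7k'.
`findall` collects group 1 from each match (2 total).

['7wod', 'u7k']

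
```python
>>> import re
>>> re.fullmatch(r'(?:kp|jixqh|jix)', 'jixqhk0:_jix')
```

None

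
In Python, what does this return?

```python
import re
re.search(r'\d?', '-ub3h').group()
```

The match spans [0:0] → ''.

''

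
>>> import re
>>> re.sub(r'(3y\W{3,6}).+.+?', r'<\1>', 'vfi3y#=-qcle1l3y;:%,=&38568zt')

'vfi<3y#=->'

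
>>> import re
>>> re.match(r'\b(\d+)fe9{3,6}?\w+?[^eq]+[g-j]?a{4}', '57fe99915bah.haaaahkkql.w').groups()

Pattern: a word boundary (`\b`, zero-width); then one or more of a digit (captured); then the literal 'fe', then 3 to 6 of a literal '9' (lazy), then one or more of a word character (lazy); then one or more of any character except [eq], then optionally a character in [g-j]; then exactly 4 of a literal 'a'.
`match` is anchored at position 0; if the pattern doesn't fit there, it returns None.
The match spans [0:18] → '57fe99915bah.haaaa'.
Captured: group 1 = '57'.

('57',)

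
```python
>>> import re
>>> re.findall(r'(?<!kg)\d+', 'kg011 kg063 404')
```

['11', '63', '404']

The negative lookaround is zero-width — it rules out positions where the adjacent text would match, without consuming anything.
Since nothing is captured, `findall` lists the 3 matched substrings directly.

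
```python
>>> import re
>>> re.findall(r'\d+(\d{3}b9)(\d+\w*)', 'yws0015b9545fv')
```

Pattern: one or more of a digit; then exactly 3 of a digit, then the literal 'b9' (captured); then one or more of a digit, then zero or more of a word character (captured).
Walking the string: at [3:14] match '0015b9545fv', groups = ('015b9', '545fv').
`findall` packs the 2 group values into a tuple for every match.

[('015b9', '545fv')]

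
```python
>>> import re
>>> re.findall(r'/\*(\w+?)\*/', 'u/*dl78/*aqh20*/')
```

['aqh20']

Because there's exactly one group, `findall` drops the full match and keeps group 1 from the one hit.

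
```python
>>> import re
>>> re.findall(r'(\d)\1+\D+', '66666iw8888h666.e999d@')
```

['6', '8', '6', '9']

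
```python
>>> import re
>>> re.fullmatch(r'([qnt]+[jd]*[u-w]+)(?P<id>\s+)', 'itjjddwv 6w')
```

None

`fullmatch` succeeds only if the pattern covers the string from start to end.
Here the string isn't matched end-to-end, so the call returns None.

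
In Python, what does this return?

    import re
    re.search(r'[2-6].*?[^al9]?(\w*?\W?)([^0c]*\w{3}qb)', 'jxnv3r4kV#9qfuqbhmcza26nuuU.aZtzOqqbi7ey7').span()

The pattern matches a character in [2-6], then zero or more of any character (lazy), then optionally any character except [al9]; then zero or more of a word character (lazy), then optionally a non-word character (captured); then zero or more of any character except [0c], then exactly 3 of a word character, then the literal 'qb' (captured).
Because the quantifier is non-greedy, it stops expanding at the earliest point where the rest of the pattern can succeed.
`re.search` tries every starting position until one works.
The match spans [4:16] → '3r4kV#9qfuqb'.
Captured: group 1 = '', group 2 = '4kV#9qfuqb'.

(4, 16)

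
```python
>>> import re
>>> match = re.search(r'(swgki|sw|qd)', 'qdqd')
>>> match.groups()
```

('qd',)

The match spans [0:2] → 'qd'.
Captured: group 1 = 'qd'.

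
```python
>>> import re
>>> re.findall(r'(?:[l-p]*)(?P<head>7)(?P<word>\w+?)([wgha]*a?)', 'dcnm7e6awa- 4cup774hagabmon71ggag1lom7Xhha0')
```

Pattern: zero or more of a character in [l-p] (non-capturing group); then a literal '7' (captured as 'head'); then one or more of a word character (lazy) (captured as 'word'); then zero or more of one of [wgha], then optionally a literal 'a' (captured).
A `+?`/`*?`/`{m,n}?` starts at its minimum and grows only as far as needed for what follows to match.
Matches: at [2:6] match 'nm7e', groups = ('7', 'e', ''); at [15:18] match 'p77', groups = ('7', '7', ''); at [24:33] match 'mon71ggag', groups = ('7', '1', 'ggag'); at [34:42] match 'lom7Xhha', groups = ('7', 'X', 'hha').
3 groups means each result is a tuple of 3 captured strings — 4 here.

[('7', 'e', ''), ('7', '7', ''), ('7', '1', 'ggag'), ('7', 'X', 'hha')]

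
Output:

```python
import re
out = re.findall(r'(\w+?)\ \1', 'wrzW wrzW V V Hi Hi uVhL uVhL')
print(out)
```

['wrzW', 'V', 'Hi', 'uVhL']

After group 1 captures some text, `\1` only succeeds where that same text appears again.
Matches: at [0:9] match 'wrzW wrzW', group 1 = 'wrzW'; at [10:13] match 'V V', group 1 = 'V'; at [14:19] match 'Hi Hi', group 1 = 'Hi'; at [20:29] match 'uVhL uVhL', group 1 = 'uVhL'.
Because there's exactly one group, `findall` drops the full match and keeps group 1 from each hit.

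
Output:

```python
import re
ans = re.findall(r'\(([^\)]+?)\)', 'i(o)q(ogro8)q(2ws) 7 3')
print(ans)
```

['o', 'ogro8', '2ws']

Because there's exactly one group, `findall` drops the full match and keeps group 1 from each hit.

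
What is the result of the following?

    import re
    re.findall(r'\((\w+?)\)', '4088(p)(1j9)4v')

['p', '1j9']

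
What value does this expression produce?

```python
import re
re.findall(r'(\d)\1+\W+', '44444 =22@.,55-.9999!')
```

['4', '2', '5', '9']

`\1` has to match the exact text group 1 already captured.
Because there's exactly one group, `findall` drops the full match and keeps group 1 from each hit.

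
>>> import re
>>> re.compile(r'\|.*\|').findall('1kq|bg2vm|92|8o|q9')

Scanning left to right: at [3:16] → '|bg2vm|92|8o|'.
No capturing groups, so `findall` returns the 1 full match string.

['|bg2vm|92|8o|']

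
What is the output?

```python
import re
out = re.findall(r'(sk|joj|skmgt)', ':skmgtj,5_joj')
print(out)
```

['sk', 'joj']

Branches in `(...|...)` are attempted left-to-right; the first branch that allows the whole pattern to succeed is taken.
Walking the string: at [1:3] match 'sk', group 1 = 'sk'; at [10:13] match 'joj', group 1 = 'joj'.
`findall` collects group 1 from each match (2 total).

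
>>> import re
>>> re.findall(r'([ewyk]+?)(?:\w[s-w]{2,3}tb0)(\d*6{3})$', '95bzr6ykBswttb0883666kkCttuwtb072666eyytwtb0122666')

The pattern matches one or more of one of [ewyk] (lazy) (captured); then a word character, then 2 to 3 of a character in [s-w], then the literal 'tb0' (non-capturing group); then zero or more of a digit, then exactly 3 of a literal '6' (captured); then anchored at the end.
With 2 capturing groups, `findall` returns a 2-tuple per match.

[('ey', '122666')]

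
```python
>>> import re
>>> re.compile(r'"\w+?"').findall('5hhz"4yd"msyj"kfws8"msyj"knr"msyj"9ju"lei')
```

['"4yd"', '"kfws8"', '"knr"', '"9ju"']

Scanning left to right: at [4:9] → '"4yd"'; at [13:20] → '"kfws8"'; at [24:29] → '"knr"'; at [33:38] → '"9ju"'.
Since nothing is captured, `findall` lists the 4 matched substrings directly.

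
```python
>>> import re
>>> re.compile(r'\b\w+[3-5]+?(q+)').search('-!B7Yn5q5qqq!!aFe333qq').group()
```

'B7Yn5q5qqq'

The pattern matches a word boundary (`\b`, zero-width); then one or more of a word character; then one or more of a character in [3-5] (lazy); then one or more of a literal 'q' (captured).
`re.search` tries every starting position until one works.
The match spans [2:12] → 'B7Yn5q5qqq'.
Captured: group 1 = 'qqq'.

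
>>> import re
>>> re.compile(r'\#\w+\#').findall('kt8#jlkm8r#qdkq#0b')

Since nothing is captured, `findall` lists the 1 matched substring directly.

['#jlkm8r#']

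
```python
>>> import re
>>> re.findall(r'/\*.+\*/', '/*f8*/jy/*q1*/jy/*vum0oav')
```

['/*f8*/jy/*q1*/']

Matches: at [0:14] → '/*f8*/jy/*q1*/'.
No capturing groups, so `findall` returns the 1 full match string.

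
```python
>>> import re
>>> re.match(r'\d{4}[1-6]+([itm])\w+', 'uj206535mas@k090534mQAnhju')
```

The pattern matches exactly 4 of a digit, then one or more of a character in [1-6]; then one of [itm] (captured); then one or more of a word character.
`re.match` won't scan ahead — the pattern has to work from the very first character.
Here the pattern fails at index 0, so the call returns None.

None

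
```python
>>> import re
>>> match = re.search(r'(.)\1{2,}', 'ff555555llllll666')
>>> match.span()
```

After group 1 captures some text, `\1` only succeeds where that same text appears again.
`re.search` scans for the first position where the pattern succeeds.
The match spans [2:8] → '555555'.
Captured: group 1 = '5'.

(2, 8)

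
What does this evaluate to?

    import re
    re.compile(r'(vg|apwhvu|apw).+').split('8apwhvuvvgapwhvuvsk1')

Branches in `(...|...)` are attempted left-to-right; the first branch that allows the whole pattern to succeed is taken.
The group in the pattern means `split` returns the separators' captures alongside the pieces.

['8', 'apwhvu', '']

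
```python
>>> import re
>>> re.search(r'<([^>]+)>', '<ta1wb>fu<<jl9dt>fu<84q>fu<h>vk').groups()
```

The match spans [0:7] → '<ta1wb>'.
Captured: group 1 = 'ta1wb'.

('ta1wb',)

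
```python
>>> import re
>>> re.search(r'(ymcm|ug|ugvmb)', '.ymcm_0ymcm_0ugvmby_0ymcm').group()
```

'ymcm'

Unlike `match`, `search` isn't anchored — it looks for the pattern anywhere in the string.
The match spans [1:5] → 'ymcm'.
Captured: group 1 = 'ymcm'.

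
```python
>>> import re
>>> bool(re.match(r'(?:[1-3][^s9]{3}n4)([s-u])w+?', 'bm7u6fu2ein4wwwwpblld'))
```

`re.match` only tries the pattern at the start of the string.
Here position 0 doesn't satisfy it, so the call returns None, and `bool(None)` is False.

False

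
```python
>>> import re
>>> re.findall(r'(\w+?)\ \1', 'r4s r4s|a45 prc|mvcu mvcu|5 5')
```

After group 1 captures some text, `\1` only succeeds where that same text appears again.
Matches: at [0:7] match 'r4s r4s', group 1 = 'r4s'; at [16:25] match 'mvcu mvcu', group 1 = 'mvcu'; at [26:29] match '5 5', group 1 = '5'.
`findall` collects group 1 from each match (3 total).

['r4s', 'mvcu', '5']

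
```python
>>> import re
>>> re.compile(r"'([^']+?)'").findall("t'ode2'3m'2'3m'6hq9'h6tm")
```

Walking the string: at [1:7] match "'ode2'", group 1 = 'ode2'; at [9:12] match "'2'", group 1 = '2'; at [14:20] match "'6hq9'", group 1 = '6hq9'.
With a single group, `findall` returns only what that group captured — 3 items.

['ode2', '2', '6hq9']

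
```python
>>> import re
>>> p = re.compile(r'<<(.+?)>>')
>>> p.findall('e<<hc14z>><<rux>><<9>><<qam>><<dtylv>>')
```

['hc14z', 'rux', '9', 'qam', 'dtylv']

`findall` collects group 1 from each match (5 total).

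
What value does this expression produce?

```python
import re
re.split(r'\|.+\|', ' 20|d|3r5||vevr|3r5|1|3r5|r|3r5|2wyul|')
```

[' 20', '']

Matches to split on: at [3:38] → '|d|3r5||vevr|3r5|1|3r5|r|3r5|2wyul|'.
The string is cut at each match, leaving 2 pieces.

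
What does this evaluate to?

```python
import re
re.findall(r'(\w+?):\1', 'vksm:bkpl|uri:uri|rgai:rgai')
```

['uri', 'rgai']

`\1` is not a pattern — it's the concrete string captured by group 1, re-applied verbatim.
One capturing group, so `findall` returns just the captured substring from each match — 2 in all.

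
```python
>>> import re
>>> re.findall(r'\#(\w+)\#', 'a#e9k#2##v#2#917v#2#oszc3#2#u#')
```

With a single group, `findall` returns only what that group captured — 5 items.

['e9k', 'v', '917v', 'oszc3', 'u']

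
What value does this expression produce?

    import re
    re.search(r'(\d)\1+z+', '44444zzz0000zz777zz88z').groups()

The backreference `\1` re-matches whatever the first group consumed, character for character.
`search` walks the string left to right and returns the first match it finds.
The match spans [0:8] → '44444zzz'.
Captured: group 1 = '4'.

('4',)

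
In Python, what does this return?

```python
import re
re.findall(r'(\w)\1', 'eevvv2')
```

The backreference `\1` re-matches whatever the first group consumed, character for character.
`findall` collects group 1 from each match (2 total).

['e', 'v']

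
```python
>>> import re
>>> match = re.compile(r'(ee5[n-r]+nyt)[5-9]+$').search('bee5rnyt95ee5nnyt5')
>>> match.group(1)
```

'ee5nnyt'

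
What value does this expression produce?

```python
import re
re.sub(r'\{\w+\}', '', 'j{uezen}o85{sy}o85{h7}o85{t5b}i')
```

'jo85o85o85i'

Every occurrence is swapped for ''.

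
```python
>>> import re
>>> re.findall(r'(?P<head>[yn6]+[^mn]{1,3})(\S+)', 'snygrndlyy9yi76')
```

This matches one or more of one of [yn6], then 1 to 3 of any character except [mn] (captured as 'head'); then one or more of a non-whitespace character (captured).
Multiple groups make `findall` return tuples — one 2-tuple for the one match.

[('nygr', 'ndlyy9yi76')]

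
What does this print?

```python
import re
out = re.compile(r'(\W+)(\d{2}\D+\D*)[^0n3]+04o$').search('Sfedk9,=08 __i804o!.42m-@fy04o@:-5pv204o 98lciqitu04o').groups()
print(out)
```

Pattern: one or more of a non-word character (captured); then exactly 2 of a digit, then one or more of a non-digit, then zero or more of a non-digit (captured); then one or more of any character except [0n3], then the literal '04o'; then anchored at the end.
`re.search` scans for the first position where the pattern succeeds.
The match spans [40:53] → ' 98lciqitu04o'.
Captured: group 1 = ' ', group 2 = '98lciqit'.

(' ', '98lciqit')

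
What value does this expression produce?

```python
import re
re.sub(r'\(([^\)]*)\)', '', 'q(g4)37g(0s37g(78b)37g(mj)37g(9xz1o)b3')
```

'q37g37g37gb3'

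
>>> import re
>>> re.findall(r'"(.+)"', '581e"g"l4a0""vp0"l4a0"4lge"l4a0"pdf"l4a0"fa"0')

['g"l4a0""vp0"l4a0"4lge"l4a0"pdf"l4a0"fa']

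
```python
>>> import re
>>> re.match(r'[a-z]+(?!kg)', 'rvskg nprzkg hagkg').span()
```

(0, 5)

Because the assertion is negative and zero-width, positions next to the forbidden text are skipped.
`re.match` only tries the pattern at the start of the string.
The match spans [0:5] → 'rvskg'.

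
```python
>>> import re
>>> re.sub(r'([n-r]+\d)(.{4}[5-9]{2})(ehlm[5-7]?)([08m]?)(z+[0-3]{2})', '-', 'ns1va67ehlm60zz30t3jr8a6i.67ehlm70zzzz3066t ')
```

'ns1va67ehlm60zz30t3j-66t '

Each match is replaced by '-'.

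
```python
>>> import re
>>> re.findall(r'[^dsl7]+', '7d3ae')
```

This matches one or more of any character except [dsl7].
Matches: at [2:5] → '3ae'.
Since nothing is captured, `findall` lists the 1 matched substring directly.

['3ae']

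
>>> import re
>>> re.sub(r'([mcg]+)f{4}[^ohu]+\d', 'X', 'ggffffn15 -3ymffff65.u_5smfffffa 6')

This matches one or more of one of [mcg] (captured); then exactly 4 of a literal 'f', then one or more of any character except [ohu], then a digit.
Matches: at [0:20] → 'ggffffn15 -3ymffff65'; at [25:34] → 'mfffffa 6'.
`sub` substitutes 'X' at each match site.

'X.u_5sX'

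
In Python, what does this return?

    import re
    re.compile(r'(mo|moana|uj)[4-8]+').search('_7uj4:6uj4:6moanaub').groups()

('uj',)

The match spans [2:5] → 'uj4'.
Captured: group 1 = 'uj'.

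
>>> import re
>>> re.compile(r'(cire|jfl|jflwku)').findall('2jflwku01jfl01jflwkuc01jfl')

['jfl', 'jfl', 'jfl', 'jfl']

`|` is ordered: at each position the engine commits to the first alternative that works.
Matches: at [1:4] match 'jfl', group 1 = 'jfl'; at [9:12] match 'jfl', group 1 = 'jfl'; at [14:17] match 'jfl', group 1 = 'jfl'; at [23:26] match 'jfl', group 1 = 'jfl'.
`findall` collects group 1 from each match (4 total).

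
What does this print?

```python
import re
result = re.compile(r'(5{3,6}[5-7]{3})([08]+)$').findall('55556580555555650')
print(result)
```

[('55555565', '0')]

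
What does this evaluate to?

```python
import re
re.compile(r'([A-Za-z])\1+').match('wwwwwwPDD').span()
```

`\1` has to match the exact text group 1 already captured.
With `match`, the pattern is implicitly anchored at the beginning.
The match spans [0:6] → 'wwwwww'.
Captured: group 1 = 'w'.

(0, 6)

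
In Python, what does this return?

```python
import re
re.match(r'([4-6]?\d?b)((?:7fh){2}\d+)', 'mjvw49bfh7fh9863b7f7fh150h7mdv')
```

None

The pattern matches optionally a character in [4-6], then optionally a digit, then a literal 'b' (captured); then the literal '7fh' repeated 2 times, then one or more of a digit (captured).
`re.match` only tries the pattern at the start of the string.
Here position 0 doesn't satisfy it, so the call returns None.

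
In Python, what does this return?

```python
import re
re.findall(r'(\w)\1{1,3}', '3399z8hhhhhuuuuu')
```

After group 1 captures some text, `\1` only succeeds where that same text appears again.
Walking the string: at [0:2] match '33', group 1 = '3'; at [2:4] match '99', group 1 = '9'; at [6:10] match 'hhhh', group 1 = 'h'; at [11:15] match 'uuuu', group 1 = 'u'.
With a single group, `findall` returns only what that group captured — 4 items.

['3', '9', 'h', 'u']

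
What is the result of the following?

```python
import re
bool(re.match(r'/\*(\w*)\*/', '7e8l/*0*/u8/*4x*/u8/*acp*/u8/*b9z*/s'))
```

With `match`, the pattern is implicitly anchored at the beginning.
Here position 0 doesn't satisfy it, so the call returns None, and `bool(None)` is False.

False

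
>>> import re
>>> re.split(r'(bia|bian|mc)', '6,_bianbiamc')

['6,_', 'bia', 'n', 'bia', '', 'mc', '']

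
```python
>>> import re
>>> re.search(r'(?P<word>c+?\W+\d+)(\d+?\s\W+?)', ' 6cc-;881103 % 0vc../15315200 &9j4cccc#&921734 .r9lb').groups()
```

('cc-;88110', '3 %')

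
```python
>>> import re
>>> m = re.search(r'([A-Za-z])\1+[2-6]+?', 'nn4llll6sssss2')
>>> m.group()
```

'nn4'

A backreference is literal: `\1` must see the identical characters the first group matched.
Unlike `match`, `search` isn't anchored — it looks for the pattern anywhere in the string.
The match spans [0:3] → 'nn4'.
Captured: group 1 = 'n'.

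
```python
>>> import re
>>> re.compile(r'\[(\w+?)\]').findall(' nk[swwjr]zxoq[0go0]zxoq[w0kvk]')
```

['swwjr', '0go0', 'w0kvk']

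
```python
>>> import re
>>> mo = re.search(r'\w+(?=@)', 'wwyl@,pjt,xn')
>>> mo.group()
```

Because the assertion is zero-width, the text it checks is not consumed and won't appear in the result.
The match spans [0:4] → 'wwyl'.

'wwyl'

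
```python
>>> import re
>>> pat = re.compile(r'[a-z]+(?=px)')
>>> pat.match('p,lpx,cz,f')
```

The `(?=…)`/`(?<=…)` assertion just peeks at neighbouring text; it doesn't advance the match position.
With `match`, the pattern is implicitly anchored at the beginning.
Here position 0 doesn't satisfy it, so the call returns None.

None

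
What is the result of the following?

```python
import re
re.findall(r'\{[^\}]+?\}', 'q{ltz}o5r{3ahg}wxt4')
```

['{ltz}', '{3ahg}']

Scanning left to right: at [1:6] → '{ltz}'; at [9:15] → '{3ahg}'.
With no groups in the pattern, `findall` gives back each whole match — 2 here.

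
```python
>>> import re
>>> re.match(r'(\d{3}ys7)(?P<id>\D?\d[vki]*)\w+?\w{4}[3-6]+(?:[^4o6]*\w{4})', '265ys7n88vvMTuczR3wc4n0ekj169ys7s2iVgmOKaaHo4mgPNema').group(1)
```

'265ys7'

Pattern: exactly 3 of a digit, then the literal 'ys7' (captured); then optionally a non-digit, then a digit, then zero or more of one of [vki] (captured as 'id'); then one or more of a word character (lazy), then exactly 4 of a word character; then one or more of a character in [3-6]; then zero or more of any character except [4o6], then exactly 4 of a word character (non-capturing group).
The `?` after the quantifier makes it lazy — it takes as little as possible before letting the rest of the pattern try.
`match` is anchored at position 0; if the pattern doesn't fit there, it returns None.
The match spans [0:24] → '265ys7n88vvMTuczR3wc4n0e'.
Captured: group 1 = '265ys7', group 2 = 'n8'.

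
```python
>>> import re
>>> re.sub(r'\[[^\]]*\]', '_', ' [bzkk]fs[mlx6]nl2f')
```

Matches: at [1:7] → '[bzkk]'; at [9:15] → '[mlx6]'.
Every occurrence is swapped for '_'.

' _fs_nl2f'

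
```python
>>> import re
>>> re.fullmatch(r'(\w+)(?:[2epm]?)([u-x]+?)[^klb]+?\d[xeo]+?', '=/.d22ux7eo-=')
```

None

The pattern matches one or more of a word character (captured); then optionally one of [2epm] (non-capturing group); then one or more of a character in [u-x] (lazy) (captured); then one or more of any character except [klb] (lazy), then a digit; then one or more of one of [xeo] (lazy).
For `fullmatch`, every character of the input must be accounted for by the pattern.
Here the string isn't matched end-to-end, so the call returns None.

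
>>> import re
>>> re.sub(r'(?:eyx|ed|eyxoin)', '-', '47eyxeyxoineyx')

`|` is ordered: at each position the engine commits to the first alternative that works.
Matches: at [2:5] → 'eyx'; at [5:8] → 'eyx'; at [11:14] → 'eyx'.
Every occurrence is swapped for '-'.

'47--oin-'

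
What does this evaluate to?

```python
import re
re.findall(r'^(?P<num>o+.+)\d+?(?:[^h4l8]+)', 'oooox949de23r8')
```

['oooox949de2']

The pattern matches anchored at the start of the string; then one or more of a literal 'o', then one or more of any character (captured as 'num'); then one or more of a digit (lazy); then one or more of any character except [h4l8] (non-capturing group).
One capturing group, so `findall` returns just the captured substring from the one match — 1 in all.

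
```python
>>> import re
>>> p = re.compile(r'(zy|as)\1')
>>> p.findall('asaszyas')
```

['as']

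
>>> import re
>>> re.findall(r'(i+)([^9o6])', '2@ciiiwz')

This matches one or more of a literal 'i' (captured); then any character except [9o6] (captured).
Scanning left to right: at [3:7] match 'iiiw', groups = ('iii', 'w').
2 groups means the one result is a tuple of 2 captured strings — 1 here.

[('iii', 'w')]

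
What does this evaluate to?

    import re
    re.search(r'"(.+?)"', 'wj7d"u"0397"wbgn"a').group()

A non-greedy quantifier consumes as few characters as it can — just enough that the remainder of the pattern still matches from where it stops; whatever follows it matches normally.
`search` walks the string left to right and returns the first match it finds.
The match spans [4:7] → '"u"'.
Captured: group 1 = 'u'.

'"u"'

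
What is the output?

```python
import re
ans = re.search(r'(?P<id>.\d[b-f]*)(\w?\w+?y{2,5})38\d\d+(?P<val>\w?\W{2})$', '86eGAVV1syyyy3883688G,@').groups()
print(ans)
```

('86e', 'GAVV1syyyy', 'G,@')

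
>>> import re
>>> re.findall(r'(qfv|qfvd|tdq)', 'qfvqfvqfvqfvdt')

['qfv', 'qfv', 'qfv', 'qfv']

Branches in `(...|...)` are attempted left-to-right; the first branch that allows the whole pattern to succeed is taken.
With a single group, `findall` returns only what that group captured — 4 items.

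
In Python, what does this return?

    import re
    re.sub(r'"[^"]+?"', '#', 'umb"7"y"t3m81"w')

'umb#y#w'

Matches: at [3:6] → '"7"'; at [7:14] → '"t3m81"'.
`sub` substitutes '#' at each match site.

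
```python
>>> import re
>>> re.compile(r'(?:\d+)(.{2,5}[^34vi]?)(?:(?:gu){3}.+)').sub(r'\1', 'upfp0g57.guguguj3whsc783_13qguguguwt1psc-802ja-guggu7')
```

'upfpg57.'

Each match is replaced using the text its own group 1 captured.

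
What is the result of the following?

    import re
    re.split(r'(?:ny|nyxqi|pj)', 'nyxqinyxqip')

['', 'xqi', 'xqip']

The regex engine tests alternatives in the order written; an earlier branch that matches wins even if a later one would match more.
Splitting on the pattern gives 3 pieces.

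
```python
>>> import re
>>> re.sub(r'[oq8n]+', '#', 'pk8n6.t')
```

Pattern: one or more of one of [oq8n].
Every occurrence is swapped for '#'.

'pk#6.t'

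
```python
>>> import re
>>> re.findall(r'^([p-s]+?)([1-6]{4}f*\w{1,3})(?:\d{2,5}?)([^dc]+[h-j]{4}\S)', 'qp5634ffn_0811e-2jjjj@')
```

[('qp', '5634ffn_0', '1e-2jjjj@')]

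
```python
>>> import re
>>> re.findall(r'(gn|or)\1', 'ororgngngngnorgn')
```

['or', 'gn', 'gn']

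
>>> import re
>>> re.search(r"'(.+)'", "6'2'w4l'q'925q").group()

"'2'w4l'q'"

The match spans [1:10] → "'2'w4l'q'".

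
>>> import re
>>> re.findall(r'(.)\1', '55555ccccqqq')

After group 1 captures some text, `\1` only succeeds where that same text appears again.
Because there's exactly one group, `findall` drops the full match and keeps group 1 from each hit.

['5', '5', 'c', 'c', 'q']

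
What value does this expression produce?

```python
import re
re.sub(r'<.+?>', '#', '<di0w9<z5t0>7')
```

'#7'

Matches: at [0:12] → '<di0w9<z5t0>'.
Every occurrence is swapped for '#'.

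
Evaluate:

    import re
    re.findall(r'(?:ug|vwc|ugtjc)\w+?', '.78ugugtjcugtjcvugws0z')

['ugu', 'ugt', 'ugw']

`|` is ordered: at each position the engine commits to the first alternative that works.
Matches: at [3:6] → 'ugu'; at [10:13] → 'ugt'; at [16:19] → 'ugw'.
`findall` yields the raw match text (3 of them) because the pattern has no groups.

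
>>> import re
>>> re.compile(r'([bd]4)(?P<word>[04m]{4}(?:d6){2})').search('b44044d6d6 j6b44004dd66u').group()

'b44044d6d6'

Pattern: one of [bd], then the literal '4' (captured); then exactly 4 of one of [04m], then the literal 'd6' repeated 2 times (captured as 'word').
`re.search` scans for the first position where the pattern succeeds.
The match spans [0:10] → 'b44044d6d6'.
Captured: group 1 = 'b4', group 2 = '4044d6d6'.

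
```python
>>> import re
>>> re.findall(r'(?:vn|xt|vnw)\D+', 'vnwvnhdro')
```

['vnwvnhdro']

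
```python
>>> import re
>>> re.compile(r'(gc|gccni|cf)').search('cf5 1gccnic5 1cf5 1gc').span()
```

The match spans [0:2] → 'cf'.

(0, 2)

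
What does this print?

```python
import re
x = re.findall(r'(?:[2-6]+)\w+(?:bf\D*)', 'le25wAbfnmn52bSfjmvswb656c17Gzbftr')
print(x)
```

This matches one or more of a character in [2-6] (non-capturing group); then one or more of a word character; then the literal 'bf', then zero or more of a non-digit (non-capturing group).
Since nothing is captured, `findall` lists the 1 matched substring directly.

['25wAbfnmn52bSfjmvswb656c17Gzbftr']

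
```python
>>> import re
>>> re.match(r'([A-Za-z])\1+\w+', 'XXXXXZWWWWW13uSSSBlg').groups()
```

The match spans [0:20] → 'XXXXXZWWWWW13uSSSBlg'.
Captured: group 1 = 'X'.

('X',)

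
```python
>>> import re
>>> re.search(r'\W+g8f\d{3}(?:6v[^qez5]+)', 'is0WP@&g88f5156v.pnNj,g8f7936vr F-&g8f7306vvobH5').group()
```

This matches one or more of a non-word character, then the literal 'g8f', then exactly 3 of a digit; then the literal '6v', then one or more of any character except [qez5] (non-capturing group).
`re.search` tries every starting position until one works.
The match spans [21:47] → ',g8f7936vr F-&g8f7306vvobH'.

',g8f7936vr F-&g8f7306vvobH'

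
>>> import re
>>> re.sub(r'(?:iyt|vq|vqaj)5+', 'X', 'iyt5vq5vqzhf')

Each match is replaced by 'X'.

'XXvqzhf'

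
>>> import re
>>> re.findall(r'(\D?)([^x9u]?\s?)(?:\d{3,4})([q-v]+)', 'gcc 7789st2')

This matches optionally a non-digit (captured); then optionally any character except [x9u], then optionally whitespace (captured); then 3 to 4 of a digit (non-capturing group); then one or more of a character in [q-v] (captured).
Matches: at [1:10] match 'cc 7789st', groups = ('c', 'c ', 'st').
3 groups means the one result is a tuple of 3 captured strings — 1 here.

[('c', 'c ', 'st')]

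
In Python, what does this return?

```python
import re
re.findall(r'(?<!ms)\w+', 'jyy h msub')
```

['jyy', 'h', 'msub']

The negative lookaround is zero-width — it rules out positions where the adjacent text would match, without consuming anything.
Walking the string: at [0:3] → 'jyy'; at [4:5] → 'h'; at [6:10] → 'msub'.
With no groups in the pattern, `findall` gives back each whole match — 3 here.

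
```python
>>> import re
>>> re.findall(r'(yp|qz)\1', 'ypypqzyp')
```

['yp']

A backreference is literal: `\1` must see the identical characters the first group matched.
Matches: at [0:4] match 'ypyp', group 1 = 'yp'.
Because there's exactly one group, `findall` drops the full match and keeps group 1 from the one hit.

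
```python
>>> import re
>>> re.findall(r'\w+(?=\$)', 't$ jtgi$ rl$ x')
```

Because the assertion is zero-width, the text it checks is not consumed and won't appear in the result.
Matches: at [0:1] → 't'; at [3:7] → 'jtgi'; at [9:11] → 'rl'.
No capturing groups, so `findall` returns the 3 full match strings.

['t', 'jtgi', 'rl']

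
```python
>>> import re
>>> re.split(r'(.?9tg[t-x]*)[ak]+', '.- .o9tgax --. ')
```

['.- .', 'o9tg', 'x --. ']

With a capturing group present, the delimiter's captured portion is kept in the result list.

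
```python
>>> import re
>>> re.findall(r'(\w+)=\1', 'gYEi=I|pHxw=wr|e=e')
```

The backreference `\1` re-matches whatever the first group consumed, character for character.
With a single group, `findall` returns only what that group captured — 2 items.

['w', 'e']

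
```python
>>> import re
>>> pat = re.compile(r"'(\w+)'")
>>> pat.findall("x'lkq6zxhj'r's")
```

Scanning left to right: at [1:11] match "'lkq6zxhj'", group 1 = 'lkq6zxhj'.
`findall` collects group 1 from the one match (1 total).

['lkq6zxhj']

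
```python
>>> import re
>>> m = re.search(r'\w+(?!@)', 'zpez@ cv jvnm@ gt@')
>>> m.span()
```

(0, 3)

A negative assertion filters positions out without eating any characters.
`re.search` scans for the first position where the pattern succeeds.
The match spans [0:3] → 'zpe'.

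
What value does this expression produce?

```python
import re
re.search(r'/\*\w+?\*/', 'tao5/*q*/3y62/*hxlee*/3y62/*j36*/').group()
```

'/*q*/'

Unlike `match`, `search` isn't anchored — it looks for the pattern anywhere in the string.
The match spans [4:9] → '/*q*/'.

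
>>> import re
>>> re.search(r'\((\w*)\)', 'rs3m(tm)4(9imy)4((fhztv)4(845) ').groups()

`re.search` scans for the first position where the pattern succeeds.
The match spans [4:8] → '(tm)'.
Captured: group 1 = 'tm'.

('tm',)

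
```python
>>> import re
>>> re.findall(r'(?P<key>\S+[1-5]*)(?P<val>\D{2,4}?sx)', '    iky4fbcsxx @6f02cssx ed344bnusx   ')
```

[('iky4f', 'bcsx'), ('@6f02', 'cssx'), ('ed344b', 'nusx')]

The pattern matches one or more of a non-whitespace character, then zero or more of a character in [1-5] (captured as 'key'); then 2 to 4 of a non-digit (lazy), then the literal 'sx' (captured as 'val').
Walking the string: at [4:13] match 'iky4fbcsx', groups = ('iky4f', 'bcsx'); at [15:24] match '@6f02cssx', groups = ('@6f02', 'cssx'); at [25:35] match 'ed344bnusx', groups = ('ed344b', 'nusx').
Multiple groups make `findall` return tuples — one 2-tuple for each match.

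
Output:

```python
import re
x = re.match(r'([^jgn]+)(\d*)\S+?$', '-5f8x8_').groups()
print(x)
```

Pattern: one or more of any character except [jgn] (captured); then zero or more of a digit (captured); then one or more of a non-whitespace character (lazy); then anchored at the end.
With `match`, the pattern is implicitly anchored at the beginning.
The match spans [0:7] → '-5f8x8_'.
Captured: group 1 = '-5f8x8', group 2 = ''.

('-5f8x8', '')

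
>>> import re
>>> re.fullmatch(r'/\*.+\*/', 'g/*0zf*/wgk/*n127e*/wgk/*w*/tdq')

None

`re.fullmatch` requires the pattern to consume the entire string.
Here the string isn't matched end-to-end, so the call returns None.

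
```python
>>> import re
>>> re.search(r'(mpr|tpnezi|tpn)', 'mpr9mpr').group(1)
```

'mpr'

`re.search` scans for the first position where the pattern succeeds.
The match spans [0:3] → 'mpr'.
Captured: group 1 = 'mpr'.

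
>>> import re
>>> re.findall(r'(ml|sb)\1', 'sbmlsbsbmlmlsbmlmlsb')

['sb', 'ml', 'ml']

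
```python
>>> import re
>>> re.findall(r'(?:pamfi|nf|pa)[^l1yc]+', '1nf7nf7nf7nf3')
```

['nf7nf7nf7nf3']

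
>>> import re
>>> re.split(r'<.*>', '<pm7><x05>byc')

['', 'byc']

Matches to split on: at [0:10] → '<pm7><x05>'.
Each match becomes a cut point; 2 segments remain.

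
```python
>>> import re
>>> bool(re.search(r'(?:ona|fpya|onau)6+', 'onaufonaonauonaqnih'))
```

Unlike `match`, `search` isn't anchored — it looks for the pattern anywhere in the string.
Here nothing in the string fits, so the call returns None, and `bool(None)` is False.

False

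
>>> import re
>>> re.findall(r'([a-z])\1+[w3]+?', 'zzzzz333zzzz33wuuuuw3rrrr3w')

['z', 'z', 'u', 'r']

`\1` is not a pattern — it's the concrete string captured by group 1, re-applied verbatim.
Because there's exactly one group, `findall` drops the full match and keeps group 1 from each hit.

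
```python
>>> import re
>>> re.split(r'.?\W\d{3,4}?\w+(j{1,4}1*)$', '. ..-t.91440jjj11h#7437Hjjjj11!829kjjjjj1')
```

['. ..-t.91440jjj11h#7437Hjjjj1', 'j1', '']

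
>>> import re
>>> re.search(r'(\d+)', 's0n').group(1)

Pattern: one or more of a digit (captured).
`re.search` scans for the first position where the pattern succeeds.
The match spans [1:2] → '0'.
Captured: group 1 = '0'.

'0'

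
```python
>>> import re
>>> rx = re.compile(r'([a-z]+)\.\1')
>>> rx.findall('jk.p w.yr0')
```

[]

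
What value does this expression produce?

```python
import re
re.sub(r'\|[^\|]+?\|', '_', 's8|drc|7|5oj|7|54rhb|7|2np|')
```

Each match is replaced by '_'.

's8_7_7_7_'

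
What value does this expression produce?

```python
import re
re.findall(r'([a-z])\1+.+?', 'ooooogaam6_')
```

`\1` has to match the exact text group 1 already captured.
Because there's exactly one group, `findall` drops the full match and keeps group 1 from each hit.

['o', 'a']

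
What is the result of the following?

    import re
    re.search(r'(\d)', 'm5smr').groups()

The match spans [1:2] → '5'.
Captured: group 1 = '5'.

('5',)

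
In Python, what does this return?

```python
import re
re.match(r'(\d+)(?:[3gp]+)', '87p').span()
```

With `match`, the pattern is implicitly anchored at the beginning.
The match spans [0:3] → '87p'.

(0, 3)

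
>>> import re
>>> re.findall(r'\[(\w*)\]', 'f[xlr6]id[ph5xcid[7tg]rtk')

['xlr6', '7tg']

Walking the string: at [1:7] match '[xlr6]', group 1 = 'xlr6'; at [17:22] match '[7tg]', group 1 = '7tg'.
Because there's exactly one group, `findall` drops the full match and keeps group 1 from each hit.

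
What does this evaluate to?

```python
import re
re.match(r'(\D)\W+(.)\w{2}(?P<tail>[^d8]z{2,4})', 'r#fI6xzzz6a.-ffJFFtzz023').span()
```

(0, 9)

With `match`, the pattern is implicitly anchored at the beginning.
The match spans [0:9] → 'r#fI6xzzz'.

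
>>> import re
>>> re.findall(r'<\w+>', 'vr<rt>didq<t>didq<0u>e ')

Walking the string: at [2:6] → '<rt>'; at [10:13] → '<t>'; at [17:21] → '<0u>'.
With no groups in the pattern, `findall` gives back each whole match — 3 here.

['<rt>', '<t>', '<0u>']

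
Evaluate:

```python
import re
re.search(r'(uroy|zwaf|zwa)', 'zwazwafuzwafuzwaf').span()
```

`search` walks the string left to right and returns the first match it finds.
The match spans [0:3] → 'zwa'.
Captured: group 1 = 'zwa'.

(0, 3)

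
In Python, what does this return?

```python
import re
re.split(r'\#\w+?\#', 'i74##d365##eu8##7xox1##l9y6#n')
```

Matches to split on: at [4:10] → '#d365#'; at [10:15] → '#eu8#'; at [15:22] → '#7xox1#'; at [22:28] → '#l9y6#'.
Each match becomes a cut point; 5 segments remain.

['i74#', '', '', '', 'n']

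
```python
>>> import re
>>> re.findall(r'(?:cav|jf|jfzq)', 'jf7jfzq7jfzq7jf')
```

['jf', 'jf', 'jf', 'jf']

Alternation isn't longest-match — the leftmost alternative that fits at this position is chosen.
Matches: at [0:2] → 'jf'; at [3:5] → 'jf'; at [8:10] → 'jf'; at [13:15] → 'jf'.
With no groups in the pattern, `findall` gives back each whole match — 4 here.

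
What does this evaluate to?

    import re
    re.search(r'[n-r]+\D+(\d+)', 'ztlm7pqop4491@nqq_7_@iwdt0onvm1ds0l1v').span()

Pattern: one or more of a character in [n-r], then one or more of a non-digit; then one or more of a digit (captured).
`re.search` scans for the first position where the pattern succeeds.
The match spans [5:13] → 'pqop4491'.
Captured: group 1 = '4491'.

(5, 13)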